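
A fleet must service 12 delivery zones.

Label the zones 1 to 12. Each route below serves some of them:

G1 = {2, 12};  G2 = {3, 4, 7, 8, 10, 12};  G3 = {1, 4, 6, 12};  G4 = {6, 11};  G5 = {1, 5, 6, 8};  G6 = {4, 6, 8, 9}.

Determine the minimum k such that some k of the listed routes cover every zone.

Take {G1, G2, G4, G5, G6}. Their union is {1, 2, 3, 4, 5, 6, 7, 8, 9, 10, 11, 12}, which is all 12 zones.
No 4 of the 6 routes cover everything (all 15 combinations miss at least one zone), so 5 is optimal.

5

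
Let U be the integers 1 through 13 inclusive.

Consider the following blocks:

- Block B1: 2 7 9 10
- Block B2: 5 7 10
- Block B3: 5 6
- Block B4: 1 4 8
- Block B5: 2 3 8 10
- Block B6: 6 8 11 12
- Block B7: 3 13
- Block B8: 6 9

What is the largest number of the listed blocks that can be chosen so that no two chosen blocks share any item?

4

B1, B3, B4, B7 are pairwise disjoint (B1={2,7,9,10}; B3={5,6}; B4={1,4,8}; B7={3,13}).
Every remaining block overlaps one of these, and no 5 of the listed blocks are pairwise disjoint, so 4 is the maximum.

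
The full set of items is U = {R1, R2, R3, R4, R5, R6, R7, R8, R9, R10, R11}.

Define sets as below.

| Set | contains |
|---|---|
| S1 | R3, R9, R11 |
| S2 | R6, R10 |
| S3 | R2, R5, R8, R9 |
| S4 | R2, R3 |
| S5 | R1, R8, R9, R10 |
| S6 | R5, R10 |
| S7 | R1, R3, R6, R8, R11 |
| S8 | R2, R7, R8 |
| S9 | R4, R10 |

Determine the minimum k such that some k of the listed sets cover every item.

4

Take {S3, S7, S8, S9}. Their union is {R1, R2, R3, R4, R5, R6, R7, R8, R9, R10, R11}, which is all 11 items.
No 3 of the 9 sets cover everything (all 84 combinations miss at least one item), so 4 is optimal.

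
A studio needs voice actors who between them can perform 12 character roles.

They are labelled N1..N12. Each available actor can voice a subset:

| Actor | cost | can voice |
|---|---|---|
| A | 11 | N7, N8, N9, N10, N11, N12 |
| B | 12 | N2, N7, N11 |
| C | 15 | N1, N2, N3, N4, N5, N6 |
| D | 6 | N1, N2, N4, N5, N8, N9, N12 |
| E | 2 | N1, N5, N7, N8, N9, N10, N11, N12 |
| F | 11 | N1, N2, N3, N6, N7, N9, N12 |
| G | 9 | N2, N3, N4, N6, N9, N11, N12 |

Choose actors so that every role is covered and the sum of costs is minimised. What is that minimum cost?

11

E, G together cover every role (E ∪ G = {N1, N2, N3, N4, N5, N6, N7, N8, N9, N10, N11, N12}); total cost 2 + 9 = 11.
No covering selection has total cost below 11.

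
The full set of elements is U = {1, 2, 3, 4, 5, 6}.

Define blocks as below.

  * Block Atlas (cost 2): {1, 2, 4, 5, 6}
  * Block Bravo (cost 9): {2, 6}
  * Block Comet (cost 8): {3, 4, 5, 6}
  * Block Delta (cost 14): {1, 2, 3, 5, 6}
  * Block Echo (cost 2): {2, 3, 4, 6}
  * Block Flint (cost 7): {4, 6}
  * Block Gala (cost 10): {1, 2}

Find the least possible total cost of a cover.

Atlas, Echo together cover every element (Atlas ∪ Echo = {1, 2, 3, 4, 5, 6}); total cost 2 + 2 = 4.
No covering selection has total cost below 4.

4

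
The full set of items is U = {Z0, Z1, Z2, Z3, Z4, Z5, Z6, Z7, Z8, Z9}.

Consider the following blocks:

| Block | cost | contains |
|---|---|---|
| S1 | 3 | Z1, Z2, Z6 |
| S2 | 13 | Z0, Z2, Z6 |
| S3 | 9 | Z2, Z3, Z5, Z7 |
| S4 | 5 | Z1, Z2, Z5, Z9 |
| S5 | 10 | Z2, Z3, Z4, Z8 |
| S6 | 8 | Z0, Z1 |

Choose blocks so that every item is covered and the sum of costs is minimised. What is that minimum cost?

35

S1, S3, S4, S5, S6 together cover every item (S1 ∪ S3 ∪ S4 ∪ S5 ∪ S6 = {Z0, Z1, Z2, Z3, Z4, Z5, Z6, Z7, Z8, Z9}); total cost 3 + 9 + 5 + 10 + 8 = 35.
No covering selection has total cost below 35.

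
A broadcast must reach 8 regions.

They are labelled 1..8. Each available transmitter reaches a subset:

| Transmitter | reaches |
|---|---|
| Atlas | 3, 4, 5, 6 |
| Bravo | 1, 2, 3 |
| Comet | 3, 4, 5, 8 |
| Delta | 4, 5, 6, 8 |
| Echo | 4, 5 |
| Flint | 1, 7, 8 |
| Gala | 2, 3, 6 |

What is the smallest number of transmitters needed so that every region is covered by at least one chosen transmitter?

3

Take {Atlas, Bravo, Flint}. Their union is {1, 2, 3, 4, 5, 6, 7, 8}, which is all 8 regions.
Only Flint contains 7, so Flint is forced; the remaining 5 regions need at least 2 more transmitters (each remaining transmitter adds at most 4) — so at least 3 transmitters are needed, and 3 is optimal.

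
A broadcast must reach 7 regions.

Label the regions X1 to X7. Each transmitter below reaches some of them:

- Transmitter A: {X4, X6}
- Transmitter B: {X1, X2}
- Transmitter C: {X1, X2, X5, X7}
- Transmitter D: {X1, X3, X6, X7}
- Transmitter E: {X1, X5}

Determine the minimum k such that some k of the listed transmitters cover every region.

3

A and C and D together: A ∪ C ∪ D = {X1, X2, X3, X4, X5, X6, X7} — every region is covered.
Only D contains X3, so D is forced; the remaining 3 regions need at least 2 more transmitters (each remaining transmitter adds at most 2) — so at least 3 transmitters are needed, and 3 is optimal.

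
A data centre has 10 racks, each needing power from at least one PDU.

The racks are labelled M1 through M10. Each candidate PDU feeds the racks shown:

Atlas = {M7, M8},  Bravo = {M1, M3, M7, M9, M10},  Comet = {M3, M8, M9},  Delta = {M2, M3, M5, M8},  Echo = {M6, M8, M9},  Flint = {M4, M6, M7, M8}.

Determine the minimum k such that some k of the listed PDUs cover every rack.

3

Take {Bravo, Delta, Flint}. Their union is {M1, M2, M3, M4, M5, M6, M7, M8, M9, M10}, which is all 10 racks.
Only Bravo contains M1, so Bravo is forced; the remaining 5 racks need at least 2 more PDUs (each remaining PDU adds at most 3) — so at least 3 PDUs are needed, and 3 is optimal.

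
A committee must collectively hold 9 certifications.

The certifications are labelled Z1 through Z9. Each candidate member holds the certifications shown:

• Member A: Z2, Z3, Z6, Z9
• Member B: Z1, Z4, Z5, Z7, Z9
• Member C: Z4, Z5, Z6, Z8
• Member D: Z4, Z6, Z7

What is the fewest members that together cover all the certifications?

A and B and C together: A ∪ B ∪ C = {Z1, Z2, Z3, Z4, Z5, Z6, Z7, Z8, Z9} — every certification is covered.
Only B contains Z1, so B is forced; the remaining 4 certifications need at least 2 more members (each remaining member adds at most 3) — so at least 3 members are needed, and 3 is optimal.

3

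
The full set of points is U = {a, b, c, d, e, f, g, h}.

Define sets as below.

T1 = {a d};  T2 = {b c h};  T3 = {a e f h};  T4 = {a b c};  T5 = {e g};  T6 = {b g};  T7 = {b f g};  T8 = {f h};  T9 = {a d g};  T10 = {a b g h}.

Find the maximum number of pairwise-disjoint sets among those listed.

3

T1, T5, T8 are pairwise disjoint (T1={a,d}; T5={e,g}; T8={f,h}).
Every remaining set overlaps one of these, and no 4 of the listed sets are pairwise disjoint, so 3 is the maximum.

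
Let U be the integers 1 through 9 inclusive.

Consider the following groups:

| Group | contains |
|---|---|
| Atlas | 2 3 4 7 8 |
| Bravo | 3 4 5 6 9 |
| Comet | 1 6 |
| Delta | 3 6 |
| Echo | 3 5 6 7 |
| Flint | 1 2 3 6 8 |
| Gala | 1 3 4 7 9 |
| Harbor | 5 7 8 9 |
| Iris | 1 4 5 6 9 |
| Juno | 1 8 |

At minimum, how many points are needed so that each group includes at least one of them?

Take H = {1, 6, 7}. Each listed group contains at least one of these, so H is a hitting set of size 3.
No choice of 2 points meets every group, so 3 is the minimum.

3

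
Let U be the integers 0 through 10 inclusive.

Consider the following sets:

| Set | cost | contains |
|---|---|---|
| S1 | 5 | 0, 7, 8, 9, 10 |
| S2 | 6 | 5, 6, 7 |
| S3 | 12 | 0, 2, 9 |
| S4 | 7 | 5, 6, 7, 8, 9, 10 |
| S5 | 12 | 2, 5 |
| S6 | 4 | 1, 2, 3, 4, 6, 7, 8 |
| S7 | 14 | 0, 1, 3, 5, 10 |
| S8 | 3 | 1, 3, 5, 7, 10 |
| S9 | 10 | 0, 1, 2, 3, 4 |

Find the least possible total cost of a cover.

S1, S6, S8 together cover every element (S1 ∪ S6 ∪ S8 = {0, 1, 2, 3, 4, 5, 6, 7, 8, 9, 10}); total cost 5 + 4 + 3 = 12.
No covering selection has total cost below 12.

12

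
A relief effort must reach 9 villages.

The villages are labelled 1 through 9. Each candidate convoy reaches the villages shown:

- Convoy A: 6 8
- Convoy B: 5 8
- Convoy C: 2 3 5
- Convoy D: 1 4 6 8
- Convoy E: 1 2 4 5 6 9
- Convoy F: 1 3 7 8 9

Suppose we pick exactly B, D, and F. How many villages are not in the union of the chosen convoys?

Union of B, D, F = {1, 3, 4, 5, 6, 7, 8, 9}.
Not covered: 2 — 1 village.

1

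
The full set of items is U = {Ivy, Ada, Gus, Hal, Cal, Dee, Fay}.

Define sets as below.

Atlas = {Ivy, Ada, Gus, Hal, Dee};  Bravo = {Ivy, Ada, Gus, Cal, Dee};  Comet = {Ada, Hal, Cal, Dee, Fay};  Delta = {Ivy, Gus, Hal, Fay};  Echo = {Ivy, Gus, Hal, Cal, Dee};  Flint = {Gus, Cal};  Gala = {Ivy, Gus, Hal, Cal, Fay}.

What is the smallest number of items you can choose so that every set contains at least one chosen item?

2

Take H = {Gus, Fay}. Each listed set contains at least one of these, so H is a hitting set of size 2.
No single item lies in every set, so at least 2 are needed and 2 is optimal.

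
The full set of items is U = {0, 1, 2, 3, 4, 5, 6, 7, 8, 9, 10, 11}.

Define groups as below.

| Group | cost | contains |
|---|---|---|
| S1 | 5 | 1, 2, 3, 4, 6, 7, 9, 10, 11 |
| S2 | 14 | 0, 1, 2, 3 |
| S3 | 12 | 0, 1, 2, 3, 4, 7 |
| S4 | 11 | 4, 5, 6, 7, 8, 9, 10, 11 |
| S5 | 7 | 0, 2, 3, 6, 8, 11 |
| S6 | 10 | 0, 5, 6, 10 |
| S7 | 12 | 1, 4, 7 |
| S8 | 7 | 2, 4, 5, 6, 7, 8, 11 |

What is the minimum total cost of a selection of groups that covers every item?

19

S1, S5, S8 together cover every item (S1 ∪ S5 ∪ S8 = {0, 1, 2, 3, 4, 5, 6, 7, 8, 9, 10, 11}); total cost 5 + 7 + 7 = 19.
No covering selection has total cost below 19.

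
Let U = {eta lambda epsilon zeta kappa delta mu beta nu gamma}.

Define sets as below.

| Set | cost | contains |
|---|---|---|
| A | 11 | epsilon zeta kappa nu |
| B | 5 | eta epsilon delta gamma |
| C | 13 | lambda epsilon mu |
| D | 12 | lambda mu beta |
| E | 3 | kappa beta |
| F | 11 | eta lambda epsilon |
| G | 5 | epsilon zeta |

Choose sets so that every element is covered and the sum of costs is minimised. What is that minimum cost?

A, B, D together cover every element (A ∪ B ∪ D = {eta, lambda, epsilon, zeta, kappa, delta, mu, beta, nu, gamma}); total cost 11 + 5 + 12 = 28.
The greedy pick B, E, G, D, A costs 36; no covering selection beats 28.

28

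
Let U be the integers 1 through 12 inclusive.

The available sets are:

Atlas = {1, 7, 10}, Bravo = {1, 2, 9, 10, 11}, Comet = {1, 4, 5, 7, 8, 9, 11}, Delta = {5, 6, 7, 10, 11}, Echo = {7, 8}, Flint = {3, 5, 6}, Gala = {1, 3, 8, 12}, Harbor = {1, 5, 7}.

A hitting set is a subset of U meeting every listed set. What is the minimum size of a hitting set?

3

H = {1, 6, 8} meets every set (each contains at least one member of H), and |H| = 3.
The sets Bravo, Echo, Flint are pairwise disjoint, so any hitting set needs a separate point for each — at least 3. Hence 3 is optimal.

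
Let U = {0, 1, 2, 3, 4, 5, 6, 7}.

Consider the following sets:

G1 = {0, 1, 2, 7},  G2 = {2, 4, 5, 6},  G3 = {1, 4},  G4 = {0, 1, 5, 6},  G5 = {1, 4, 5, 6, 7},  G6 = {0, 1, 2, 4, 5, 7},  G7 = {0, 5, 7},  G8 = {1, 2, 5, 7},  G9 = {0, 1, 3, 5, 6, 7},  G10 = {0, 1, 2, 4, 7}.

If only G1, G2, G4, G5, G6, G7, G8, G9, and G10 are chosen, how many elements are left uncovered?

0

Union of G1, G2, G4, G5, G6, G7, G8, G9, G10 = {0, 1, 2, 3, 4, 5, 6, 7} — that's every element, so 0 are uncovered.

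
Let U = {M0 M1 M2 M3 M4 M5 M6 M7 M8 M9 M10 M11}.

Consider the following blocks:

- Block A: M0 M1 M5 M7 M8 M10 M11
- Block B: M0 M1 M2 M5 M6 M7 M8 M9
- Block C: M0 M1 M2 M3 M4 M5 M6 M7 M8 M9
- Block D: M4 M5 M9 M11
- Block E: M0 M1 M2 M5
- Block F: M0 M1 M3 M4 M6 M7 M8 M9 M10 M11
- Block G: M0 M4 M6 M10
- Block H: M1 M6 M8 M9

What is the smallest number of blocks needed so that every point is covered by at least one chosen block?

C and F cover everything between them: the union {M0, M1, M2, M3, M4, M5, M6, M7, M8, M9, M10, M11} is all of U.
No single block has all 12 points (the largest, C, has 10), so 2 is optimal.

2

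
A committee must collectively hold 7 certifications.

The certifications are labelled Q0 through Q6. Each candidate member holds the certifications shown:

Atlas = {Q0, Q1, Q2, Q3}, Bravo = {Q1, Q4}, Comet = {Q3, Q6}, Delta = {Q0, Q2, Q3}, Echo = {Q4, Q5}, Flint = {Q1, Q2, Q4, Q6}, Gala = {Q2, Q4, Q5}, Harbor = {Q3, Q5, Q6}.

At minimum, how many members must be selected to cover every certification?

Take {Atlas, Flint, Harbor}. Their union is {Q0, Q1, Q2, Q3, Q4, Q5, Q6}, which is all 7 certifications.
No 2 of the 8 members cover everything (all 28 combinations miss at least one certification), so 3 is optimal.

3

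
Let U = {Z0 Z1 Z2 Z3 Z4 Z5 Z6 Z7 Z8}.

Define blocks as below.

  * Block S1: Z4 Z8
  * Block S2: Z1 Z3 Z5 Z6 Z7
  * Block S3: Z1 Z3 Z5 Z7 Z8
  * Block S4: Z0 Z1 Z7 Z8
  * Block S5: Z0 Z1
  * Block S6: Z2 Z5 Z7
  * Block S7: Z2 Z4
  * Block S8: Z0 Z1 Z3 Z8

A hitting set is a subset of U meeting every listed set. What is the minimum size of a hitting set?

Take H = {Z1, Z4, Z5}. Each listed block contains at least one of these, so H is a hitting set of size 3.
The blocks S1, S5, S6 are pairwise disjoint, so any hitting set needs a separate element for each — at least 3. Hence 3 is optimal.

3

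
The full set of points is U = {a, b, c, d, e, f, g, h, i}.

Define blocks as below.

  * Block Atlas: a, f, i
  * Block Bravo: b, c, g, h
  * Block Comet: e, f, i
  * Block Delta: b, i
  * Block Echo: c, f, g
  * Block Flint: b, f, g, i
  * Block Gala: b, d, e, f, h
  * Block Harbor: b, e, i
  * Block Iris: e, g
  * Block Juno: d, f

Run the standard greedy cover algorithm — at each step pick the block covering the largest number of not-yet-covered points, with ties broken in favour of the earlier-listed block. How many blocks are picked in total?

3

Greedy: pick Gala (covers 5 new) → pick Atlas (covers 2 new) → pick Bravo (covers 2 new). Total picks: 3.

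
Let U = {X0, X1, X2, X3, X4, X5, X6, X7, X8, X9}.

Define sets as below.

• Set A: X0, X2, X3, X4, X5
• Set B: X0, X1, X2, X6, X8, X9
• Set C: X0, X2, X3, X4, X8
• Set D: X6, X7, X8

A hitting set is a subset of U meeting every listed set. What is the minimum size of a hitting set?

The 2 elements {X2, X6} hit every set.
The sets A, D are pairwise disjoint, so any hitting set needs a separate element for each — at least 2. Hence 2 is optimal.

2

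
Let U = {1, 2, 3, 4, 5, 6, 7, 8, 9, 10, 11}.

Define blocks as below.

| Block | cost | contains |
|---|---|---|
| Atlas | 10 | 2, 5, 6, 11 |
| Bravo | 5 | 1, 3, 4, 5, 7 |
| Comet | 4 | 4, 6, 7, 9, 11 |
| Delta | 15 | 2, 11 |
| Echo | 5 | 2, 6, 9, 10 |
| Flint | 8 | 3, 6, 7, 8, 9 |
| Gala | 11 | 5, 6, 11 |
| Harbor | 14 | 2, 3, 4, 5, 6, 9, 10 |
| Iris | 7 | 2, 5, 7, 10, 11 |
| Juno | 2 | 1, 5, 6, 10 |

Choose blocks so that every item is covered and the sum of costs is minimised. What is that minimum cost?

19

Comet, Echo, Flint, Juno together cover every item (Comet ∪ Echo ∪ Flint ∪ Juno = {1, 2, 3, 4, 5, 6, 7, 8, 9, 10, 11}); total cost 4 + 5 + 8 + 2 = 19.
No covering selection has total cost below 19.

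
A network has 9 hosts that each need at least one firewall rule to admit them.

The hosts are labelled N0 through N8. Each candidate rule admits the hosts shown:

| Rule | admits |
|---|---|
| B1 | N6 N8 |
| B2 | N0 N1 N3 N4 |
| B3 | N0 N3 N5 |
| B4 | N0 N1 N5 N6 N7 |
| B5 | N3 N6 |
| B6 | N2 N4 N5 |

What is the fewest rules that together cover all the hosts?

Take {B1, B2, B4, B6}. Their union is {N0, N1, N2, N3, N4, N5, N6, N7, N8}, which is all 9 hosts.
No 3 of the 6 rules cover everything (all 20 combinations miss at least one host), so 4 is optimal.

4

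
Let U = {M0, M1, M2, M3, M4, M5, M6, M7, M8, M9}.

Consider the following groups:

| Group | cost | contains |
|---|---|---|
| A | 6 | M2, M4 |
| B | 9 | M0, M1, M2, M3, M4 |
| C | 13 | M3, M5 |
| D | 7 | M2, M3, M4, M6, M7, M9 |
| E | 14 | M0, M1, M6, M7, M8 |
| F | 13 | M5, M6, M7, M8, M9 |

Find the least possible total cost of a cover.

B, F together cover every element (B ∪ F = {M0, M1, M2, M3, M4, M5, M6, M7, M8, M9}); total cost 9 + 13 = 22.
The greedy pick D, B, F costs 29; no covering selection beats 22.

22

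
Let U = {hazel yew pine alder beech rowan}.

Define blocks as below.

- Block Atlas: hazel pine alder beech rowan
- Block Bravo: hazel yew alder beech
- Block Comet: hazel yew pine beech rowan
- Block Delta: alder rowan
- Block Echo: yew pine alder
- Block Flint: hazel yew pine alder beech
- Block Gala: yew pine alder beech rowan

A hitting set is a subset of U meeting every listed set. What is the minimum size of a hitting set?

H = {yew, rowan} meets every block (each contains at least one member of H), and |H| = 2.
No single element lies in every block, so at least 2 are needed and 2 is optimal.

2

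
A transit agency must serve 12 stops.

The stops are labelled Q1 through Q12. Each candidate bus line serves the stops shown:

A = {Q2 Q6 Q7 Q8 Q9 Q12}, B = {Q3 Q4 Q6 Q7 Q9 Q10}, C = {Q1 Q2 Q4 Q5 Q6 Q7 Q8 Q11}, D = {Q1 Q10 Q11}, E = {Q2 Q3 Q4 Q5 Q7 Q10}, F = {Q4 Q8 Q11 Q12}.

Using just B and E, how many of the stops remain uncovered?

Union of B, E = {Q2, Q3, Q4, Q5, Q6, Q7, Q9, Q10}.
Not covered: Q1, Q8, Q11, Q12 — 4 stops.

4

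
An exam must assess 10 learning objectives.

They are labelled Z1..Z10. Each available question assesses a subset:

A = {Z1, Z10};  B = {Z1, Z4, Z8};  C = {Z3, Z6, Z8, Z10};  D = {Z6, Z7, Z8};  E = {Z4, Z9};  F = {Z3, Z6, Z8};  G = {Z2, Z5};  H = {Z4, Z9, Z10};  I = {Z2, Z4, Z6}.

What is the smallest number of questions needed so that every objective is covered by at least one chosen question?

B and D and F and G and H together: B ∪ D ∪ F ∪ G ∪ H = {Z1, Z2, Z3, Z4, Z5, Z6, Z7, Z8, Z9, Z10} — every objective is covered.
No 4 of the 9 questions cover everything (all 126 combinations miss at least one objective), so 5 is optimal.

5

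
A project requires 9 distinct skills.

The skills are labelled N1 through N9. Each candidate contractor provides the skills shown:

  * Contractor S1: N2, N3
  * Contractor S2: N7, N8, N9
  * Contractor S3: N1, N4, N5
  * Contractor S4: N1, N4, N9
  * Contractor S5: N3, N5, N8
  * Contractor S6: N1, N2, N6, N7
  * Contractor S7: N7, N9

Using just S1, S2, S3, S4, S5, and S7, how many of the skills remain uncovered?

Union of S1, S2, S3, S4, S5, S7 = {N1, N2, N3, N4, N5, N7, N8, N9}.
Not covered: N6 — 1 skill.

1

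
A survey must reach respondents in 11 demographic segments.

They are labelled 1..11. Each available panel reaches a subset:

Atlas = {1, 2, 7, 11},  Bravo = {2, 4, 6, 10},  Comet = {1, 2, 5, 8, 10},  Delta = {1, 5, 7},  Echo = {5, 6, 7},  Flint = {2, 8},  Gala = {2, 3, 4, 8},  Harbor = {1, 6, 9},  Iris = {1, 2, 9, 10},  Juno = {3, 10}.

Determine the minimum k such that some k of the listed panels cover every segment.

Atlas and Comet and Gala and Harbor together: Atlas ∪ Comet ∪ Gala ∪ Harbor = {1, 2, 3, 4, 5, 6, 7, 8, 9, 10, 11} — every segment is covered.
Only Atlas contains 11, so Atlas is forced; the remaining 7 segments need at least 3 more panels (each remaining panel adds at most 3) — so at least 4 panels are needed, and 4 is optimal.

4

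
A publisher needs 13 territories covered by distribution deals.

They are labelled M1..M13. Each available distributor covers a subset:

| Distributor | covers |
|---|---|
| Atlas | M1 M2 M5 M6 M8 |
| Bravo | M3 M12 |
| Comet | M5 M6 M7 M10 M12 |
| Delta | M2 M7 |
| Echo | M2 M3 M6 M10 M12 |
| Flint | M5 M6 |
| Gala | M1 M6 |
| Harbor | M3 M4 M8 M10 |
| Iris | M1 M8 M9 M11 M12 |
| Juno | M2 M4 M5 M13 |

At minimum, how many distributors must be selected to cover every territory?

Take {Delta, Echo, Iris, Juno}. Their union is {M1, M2, M3, M4, M5, M6, M7, M8, M9, M10, M11, M12, M13}, which is all 13 territories.
No 3 of the 10 distributors cover everything (all 120 combinations miss at least one territory), so 4 is optimal.

4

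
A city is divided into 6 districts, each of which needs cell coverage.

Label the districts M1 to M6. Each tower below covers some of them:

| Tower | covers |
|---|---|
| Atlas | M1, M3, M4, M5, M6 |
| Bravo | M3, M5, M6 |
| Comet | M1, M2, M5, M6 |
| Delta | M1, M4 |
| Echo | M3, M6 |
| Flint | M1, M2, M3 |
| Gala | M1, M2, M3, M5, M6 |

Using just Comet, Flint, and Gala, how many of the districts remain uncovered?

1

Union of Comet, Flint, Gala = {M1, M2, M3, M5, M6}.
Not covered: M4 — 1 district.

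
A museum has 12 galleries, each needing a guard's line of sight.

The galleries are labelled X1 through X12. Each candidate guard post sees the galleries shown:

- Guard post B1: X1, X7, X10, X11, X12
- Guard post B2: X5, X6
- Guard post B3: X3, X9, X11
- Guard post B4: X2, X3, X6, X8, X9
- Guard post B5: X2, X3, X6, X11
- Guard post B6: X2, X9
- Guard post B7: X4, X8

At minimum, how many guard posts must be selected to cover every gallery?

4

Take {B1, B2, B4, B7}. Their union is {X1, X2, X3, X4, X5, X6, X7, X8, X9, X10, X11, X12}, which is all 12 galleries.
No 3 of the 7 guard posts cover everything (all 35 combinations miss at least one gallery), so 4 is optimal.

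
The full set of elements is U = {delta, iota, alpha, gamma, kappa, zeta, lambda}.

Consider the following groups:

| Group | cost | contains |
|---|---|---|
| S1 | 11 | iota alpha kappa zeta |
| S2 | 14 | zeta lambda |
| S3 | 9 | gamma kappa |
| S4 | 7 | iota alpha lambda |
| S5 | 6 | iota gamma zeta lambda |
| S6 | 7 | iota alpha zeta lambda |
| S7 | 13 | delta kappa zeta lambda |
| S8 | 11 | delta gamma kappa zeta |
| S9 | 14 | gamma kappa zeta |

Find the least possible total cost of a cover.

18

S4, S8 together cover every element (S4 ∪ S8 = {delta, iota, alpha, gamma, kappa, zeta, lambda}); total cost 7 + 11 = 18.
The greedy pick S5, S1, S8 costs 28; no covering selection beats 18.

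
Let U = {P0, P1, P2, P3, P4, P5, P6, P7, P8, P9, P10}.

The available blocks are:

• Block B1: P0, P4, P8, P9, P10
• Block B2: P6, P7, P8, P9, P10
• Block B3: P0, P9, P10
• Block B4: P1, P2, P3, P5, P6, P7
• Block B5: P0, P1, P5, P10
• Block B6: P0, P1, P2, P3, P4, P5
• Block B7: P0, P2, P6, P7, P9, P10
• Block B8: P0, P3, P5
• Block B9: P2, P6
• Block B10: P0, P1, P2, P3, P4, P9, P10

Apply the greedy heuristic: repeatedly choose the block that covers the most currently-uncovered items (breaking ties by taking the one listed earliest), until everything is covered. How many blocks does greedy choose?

Greedy: pick B10 (covers 7 new) → pick B2 (covers 3 new) → pick B4 (covers 1 new). Total picks: 3.
(The true minimum cover uses only 2 blocks, so greedy is not optimal here.)

3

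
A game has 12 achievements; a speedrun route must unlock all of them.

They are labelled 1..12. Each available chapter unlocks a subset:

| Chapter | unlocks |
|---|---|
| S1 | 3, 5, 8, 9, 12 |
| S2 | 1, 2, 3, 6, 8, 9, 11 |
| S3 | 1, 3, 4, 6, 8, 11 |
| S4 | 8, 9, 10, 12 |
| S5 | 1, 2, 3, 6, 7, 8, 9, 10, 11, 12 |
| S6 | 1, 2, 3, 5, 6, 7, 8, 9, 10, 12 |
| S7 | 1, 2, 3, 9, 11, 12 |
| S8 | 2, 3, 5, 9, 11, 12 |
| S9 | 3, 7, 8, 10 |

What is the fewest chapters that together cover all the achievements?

Take {S3, S6}. Their union is {1, 2, 3, 4, 5, 6, 7, 8, 9, 10, 11, 12}, which is all 12 achievements.
No single chapter has all 12 achievements (the largest, S5, has 10), so 2 is optimal.

2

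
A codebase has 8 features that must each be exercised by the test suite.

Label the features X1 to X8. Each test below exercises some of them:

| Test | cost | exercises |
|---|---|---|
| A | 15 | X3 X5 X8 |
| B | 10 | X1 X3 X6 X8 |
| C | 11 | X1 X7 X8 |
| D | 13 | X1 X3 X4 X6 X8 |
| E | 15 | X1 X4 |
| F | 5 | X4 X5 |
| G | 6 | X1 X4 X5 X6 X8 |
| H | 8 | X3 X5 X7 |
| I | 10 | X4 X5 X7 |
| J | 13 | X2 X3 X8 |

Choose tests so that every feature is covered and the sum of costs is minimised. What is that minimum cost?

27

G, H, J together cover every feature (G ∪ H ∪ J = {X1, X2, X3, X4, X5, X6, X7, X8}); total cost 6 + 8 + 13 = 27.
No covering selection has total cost below 27.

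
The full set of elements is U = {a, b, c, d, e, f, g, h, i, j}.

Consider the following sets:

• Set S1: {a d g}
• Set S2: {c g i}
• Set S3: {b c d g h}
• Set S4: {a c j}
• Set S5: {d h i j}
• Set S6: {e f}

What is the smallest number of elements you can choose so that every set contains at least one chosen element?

3

The 3 elements {e, g, j} hit every set.
No choice of 2 elements meets every set, so 3 is the minimum.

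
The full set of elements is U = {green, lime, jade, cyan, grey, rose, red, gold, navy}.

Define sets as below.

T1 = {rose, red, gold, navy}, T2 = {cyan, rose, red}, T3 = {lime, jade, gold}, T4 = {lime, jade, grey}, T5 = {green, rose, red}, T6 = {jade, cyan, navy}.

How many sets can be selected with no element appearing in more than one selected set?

T4, T5 are pairwise disjoint (T4={lime,jade,grey}; T5={green,rose,red}).
Every remaining set overlaps one of these, and no 3 of the listed sets are pairwise disjoint, so 2 is the maximum.

2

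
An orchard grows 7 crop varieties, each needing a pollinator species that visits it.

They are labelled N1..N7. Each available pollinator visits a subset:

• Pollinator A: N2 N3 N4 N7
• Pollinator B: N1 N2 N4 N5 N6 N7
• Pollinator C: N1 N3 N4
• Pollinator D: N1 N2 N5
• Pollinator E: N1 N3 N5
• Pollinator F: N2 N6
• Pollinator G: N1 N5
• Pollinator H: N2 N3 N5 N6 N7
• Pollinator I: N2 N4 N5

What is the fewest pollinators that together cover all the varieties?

Take {B, H}. Their union is {N1, N2, N3, N4, N5, N6, N7}, which is all 7 varieties.
No single pollinator has all 7 varieties (the largest, B, has 6), so 2 is optimal.

2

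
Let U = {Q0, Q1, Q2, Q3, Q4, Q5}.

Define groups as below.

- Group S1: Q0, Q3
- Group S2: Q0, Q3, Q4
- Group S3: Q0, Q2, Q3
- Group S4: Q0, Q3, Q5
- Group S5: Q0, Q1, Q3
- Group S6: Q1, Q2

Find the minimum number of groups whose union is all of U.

S2, S4, and S6 cover everything between them: the union {Q0, Q1, Q2, Q3, Q4, Q5} is all of U.
Only S2 contains Q4, so S2 is forced; the remaining 3 points need at least 2 more groups (each remaining group adds at most 2) — so at least 3 groups are needed, and 3 is optimal.

3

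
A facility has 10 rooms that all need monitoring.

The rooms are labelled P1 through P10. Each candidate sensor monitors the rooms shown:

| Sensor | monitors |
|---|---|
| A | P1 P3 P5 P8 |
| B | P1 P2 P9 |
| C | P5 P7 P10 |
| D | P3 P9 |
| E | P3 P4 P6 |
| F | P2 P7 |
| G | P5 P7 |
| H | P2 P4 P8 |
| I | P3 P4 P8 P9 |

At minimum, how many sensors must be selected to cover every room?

A and B and C and E together: A ∪ B ∪ C ∪ E = {P1, P2, P3, P4, P5, P6, P7, P8, P9, P10} — every room is covered.
Only E contains P6, so E is forced; the remaining 7 rooms need at least 3 more sensors (each remaining sensor adds at most 3) — so at least 4 sensors are needed, and 4 is optimal.

4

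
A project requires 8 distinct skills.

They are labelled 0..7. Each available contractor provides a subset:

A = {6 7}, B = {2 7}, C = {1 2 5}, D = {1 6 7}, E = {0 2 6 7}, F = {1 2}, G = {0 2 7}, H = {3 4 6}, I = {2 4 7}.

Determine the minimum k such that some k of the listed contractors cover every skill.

Take {C, E, H}. Their union is {0, 1, 2, 3, 4, 5, 6, 7}, which is all 8 skills.
Only H contains 3, so H is forced; the remaining 5 skills need at least 2 more contractors (each remaining contractor adds at most 3) — so at least 3 contractors are needed, and 3 is optimal.

3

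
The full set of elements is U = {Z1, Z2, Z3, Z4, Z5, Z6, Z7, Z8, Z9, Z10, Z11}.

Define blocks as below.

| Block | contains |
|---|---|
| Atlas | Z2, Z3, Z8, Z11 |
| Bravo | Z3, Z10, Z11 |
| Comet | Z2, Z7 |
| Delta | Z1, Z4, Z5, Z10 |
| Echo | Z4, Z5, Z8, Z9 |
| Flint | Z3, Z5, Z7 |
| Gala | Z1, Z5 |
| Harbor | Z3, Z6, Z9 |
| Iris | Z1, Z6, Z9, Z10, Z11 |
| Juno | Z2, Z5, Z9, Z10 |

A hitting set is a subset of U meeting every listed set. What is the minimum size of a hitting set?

4

The 4 elements {Z3, Z5, Z7, Z10} hit every block.
No choice of 3 elements meets every block, so 4 is the minimum.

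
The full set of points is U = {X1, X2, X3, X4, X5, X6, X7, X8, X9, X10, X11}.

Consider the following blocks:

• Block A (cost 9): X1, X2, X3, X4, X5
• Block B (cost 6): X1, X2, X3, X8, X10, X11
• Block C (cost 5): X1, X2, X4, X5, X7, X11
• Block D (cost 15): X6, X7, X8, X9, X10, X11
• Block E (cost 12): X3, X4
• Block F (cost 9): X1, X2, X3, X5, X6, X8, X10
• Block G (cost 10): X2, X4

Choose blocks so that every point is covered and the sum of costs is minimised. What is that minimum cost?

24

A, D together cover every point (A ∪ D = {X1, X2, X3, X4, X5, X6, X7, X8, X9, X10, X11}); total cost 9 + 15 = 24.
The greedy pick C, B, D costs 26; no covering selection beats 24.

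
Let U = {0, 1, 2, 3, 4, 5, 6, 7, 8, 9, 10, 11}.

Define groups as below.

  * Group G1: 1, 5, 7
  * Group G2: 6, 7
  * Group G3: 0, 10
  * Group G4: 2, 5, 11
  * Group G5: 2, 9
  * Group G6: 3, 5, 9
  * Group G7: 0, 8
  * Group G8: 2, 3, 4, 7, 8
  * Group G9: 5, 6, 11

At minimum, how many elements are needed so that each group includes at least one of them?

H = {0, 5, 7, 9} meets every group (each contains at least one member of H), and |H| = 4.
No choice of 3 elements meets every group, so 4 is the minimum.

4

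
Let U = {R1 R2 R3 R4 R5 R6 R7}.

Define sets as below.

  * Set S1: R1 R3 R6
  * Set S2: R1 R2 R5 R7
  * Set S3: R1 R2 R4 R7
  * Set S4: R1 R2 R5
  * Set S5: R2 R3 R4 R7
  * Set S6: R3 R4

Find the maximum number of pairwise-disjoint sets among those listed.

S2, S6 are pairwise disjoint (S2={R1,R2,R5,R7}; S6={R3,R4}).
Every remaining set overlaps one of these, and no 3 of the listed sets are pairwise disjoint, so 2 is the maximum.

2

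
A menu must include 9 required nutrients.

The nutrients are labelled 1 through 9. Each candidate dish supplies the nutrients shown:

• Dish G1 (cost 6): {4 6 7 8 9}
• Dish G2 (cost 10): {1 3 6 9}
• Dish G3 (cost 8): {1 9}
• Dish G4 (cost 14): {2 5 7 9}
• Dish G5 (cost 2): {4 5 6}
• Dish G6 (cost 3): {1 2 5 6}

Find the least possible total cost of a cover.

G1, G2, G6 together cover every nutrient (G1 ∪ G2 ∪ G6 = {1, 2, 3, 4, 5, 6, 7, 8, 9}); total cost 6 + 10 + 3 = 19.
The greedy pick G5, G6, G1, G2 costs 21; no covering selection beats 19.

19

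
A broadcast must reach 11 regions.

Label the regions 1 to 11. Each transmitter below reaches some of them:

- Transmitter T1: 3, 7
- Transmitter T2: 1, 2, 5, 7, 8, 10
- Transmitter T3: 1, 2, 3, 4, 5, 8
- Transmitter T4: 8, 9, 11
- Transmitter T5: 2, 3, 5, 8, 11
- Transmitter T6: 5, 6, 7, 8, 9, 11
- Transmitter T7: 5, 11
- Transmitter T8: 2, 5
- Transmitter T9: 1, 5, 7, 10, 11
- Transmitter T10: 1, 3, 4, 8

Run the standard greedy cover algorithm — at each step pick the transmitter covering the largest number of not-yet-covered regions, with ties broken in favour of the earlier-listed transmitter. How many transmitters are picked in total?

Greedy: pick T2 (covers 6 new) → pick T6 (covers 3 new) → pick T3 (covers 2 new). Total picks: 3.

3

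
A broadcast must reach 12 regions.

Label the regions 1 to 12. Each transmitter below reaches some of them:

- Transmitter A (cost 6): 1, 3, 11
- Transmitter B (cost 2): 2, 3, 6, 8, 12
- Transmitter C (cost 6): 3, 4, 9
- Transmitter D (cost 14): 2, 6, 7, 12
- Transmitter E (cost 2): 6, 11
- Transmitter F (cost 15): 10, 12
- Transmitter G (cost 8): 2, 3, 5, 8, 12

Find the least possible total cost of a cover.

49

A, C, D, F, G together cover every region (A ∪ C ∪ D ∪ F ∪ G = {1, 2, 3, 4, 5, 6, 7, 8, 9, 10, 11, 12}); total cost 6 + 6 + 14 + 15 + 8 = 49.
The greedy pick B, E, C, A, G, D, F costs 53; no covering selection beats 49.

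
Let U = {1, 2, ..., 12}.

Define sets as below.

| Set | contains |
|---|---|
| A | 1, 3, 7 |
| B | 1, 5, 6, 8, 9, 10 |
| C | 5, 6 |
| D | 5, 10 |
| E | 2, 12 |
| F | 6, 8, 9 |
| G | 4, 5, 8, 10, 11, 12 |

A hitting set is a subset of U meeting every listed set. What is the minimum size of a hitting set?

4

Take H = {1, 5, 9, 12}. Each listed set contains at least one of these, so H is a hitting set of size 4.
The sets A, D, E, F are pairwise disjoint, so any hitting set needs a separate item for each — at least 4. Hence 4 is optimal.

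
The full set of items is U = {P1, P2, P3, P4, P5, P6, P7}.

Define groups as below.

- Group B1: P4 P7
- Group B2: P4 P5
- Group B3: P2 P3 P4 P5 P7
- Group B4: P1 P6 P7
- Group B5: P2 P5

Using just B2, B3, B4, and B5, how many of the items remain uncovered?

Union of B2, B3, B4, B5 = {P1, P2, P3, P4, P5, P6, P7} — that's every item, so 0 are uncovered.

0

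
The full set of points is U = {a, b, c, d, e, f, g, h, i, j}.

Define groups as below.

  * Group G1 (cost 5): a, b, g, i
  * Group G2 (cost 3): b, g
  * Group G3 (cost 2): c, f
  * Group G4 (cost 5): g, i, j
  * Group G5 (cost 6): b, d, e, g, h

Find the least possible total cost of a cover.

18

G1, G3, G4, G5 together cover every point (G1 ∪ G3 ∪ G4 ∪ G5 = {a, b, c, d, e, f, g, h, i, j}); total cost 5 + 2 + 5 + 6 = 18.
No covering selection has total cost below 18.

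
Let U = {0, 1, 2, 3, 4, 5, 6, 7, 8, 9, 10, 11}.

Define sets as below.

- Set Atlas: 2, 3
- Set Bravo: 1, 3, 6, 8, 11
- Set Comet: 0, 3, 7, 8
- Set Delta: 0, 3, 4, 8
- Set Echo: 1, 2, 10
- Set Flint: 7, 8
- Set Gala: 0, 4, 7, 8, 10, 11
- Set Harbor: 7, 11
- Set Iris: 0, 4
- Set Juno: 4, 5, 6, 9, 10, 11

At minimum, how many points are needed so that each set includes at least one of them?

Take H = {1, 3, 4, 7}. Each listed set contains at least one of these, so H is a hitting set of size 4.
No choice of 3 points meets every set, so 4 is the minimum.

4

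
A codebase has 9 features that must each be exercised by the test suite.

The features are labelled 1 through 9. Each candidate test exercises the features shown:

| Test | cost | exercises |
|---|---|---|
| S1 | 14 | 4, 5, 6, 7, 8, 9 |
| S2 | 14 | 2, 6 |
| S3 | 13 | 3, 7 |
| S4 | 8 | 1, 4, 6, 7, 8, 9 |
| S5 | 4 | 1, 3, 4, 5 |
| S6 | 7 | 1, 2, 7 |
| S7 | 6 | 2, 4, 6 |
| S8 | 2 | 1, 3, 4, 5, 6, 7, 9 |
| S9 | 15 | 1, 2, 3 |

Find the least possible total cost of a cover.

16

S4, S7, S8 together cover every feature (S4 ∪ S7 ∪ S8 = {1, 2, 3, 4, 5, 6, 7, 8, 9}); total cost 8 + 6 + 2 = 16.
No covering selection has total cost below 16.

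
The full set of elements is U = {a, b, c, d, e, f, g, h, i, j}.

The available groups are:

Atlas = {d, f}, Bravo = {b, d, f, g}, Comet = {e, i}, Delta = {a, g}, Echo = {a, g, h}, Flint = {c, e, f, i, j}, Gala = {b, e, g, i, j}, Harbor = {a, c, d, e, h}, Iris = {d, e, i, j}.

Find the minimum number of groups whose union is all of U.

Take {Bravo, Echo, Flint}. Their union is {a, b, c, d, e, f, g, h, i, j}, which is all 10 elements.
No 2 of the 9 groups cover everything (all 36 combinations miss at least one element), so 3 is optimal.

3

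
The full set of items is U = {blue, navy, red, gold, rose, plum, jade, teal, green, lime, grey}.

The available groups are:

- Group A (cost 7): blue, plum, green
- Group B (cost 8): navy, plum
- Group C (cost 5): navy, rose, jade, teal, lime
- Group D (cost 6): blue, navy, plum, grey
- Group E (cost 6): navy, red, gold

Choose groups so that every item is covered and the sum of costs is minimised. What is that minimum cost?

A, C, D, E together cover every item (A ∪ C ∪ D ∪ E = {blue, navy, red, gold, rose, plum, jade, teal, green, lime, grey}); total cost 7 + 5 + 6 + 6 = 24.
No covering selection has total cost below 24.

24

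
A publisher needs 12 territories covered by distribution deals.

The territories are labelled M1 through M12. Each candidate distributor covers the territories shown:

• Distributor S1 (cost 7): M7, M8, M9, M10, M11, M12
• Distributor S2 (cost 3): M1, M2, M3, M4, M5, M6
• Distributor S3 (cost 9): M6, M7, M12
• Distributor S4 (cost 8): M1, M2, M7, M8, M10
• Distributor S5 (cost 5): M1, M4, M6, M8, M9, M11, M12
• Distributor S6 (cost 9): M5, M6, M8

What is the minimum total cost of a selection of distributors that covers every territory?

10

S1, S2 together cover every territory (S1 ∪ S2 = {M1, M2, M3, M4, M5, M6, M7, M8, M9, M10, M11, M12}); total cost 7 + 3 = 10.
No covering selection has total cost below 10.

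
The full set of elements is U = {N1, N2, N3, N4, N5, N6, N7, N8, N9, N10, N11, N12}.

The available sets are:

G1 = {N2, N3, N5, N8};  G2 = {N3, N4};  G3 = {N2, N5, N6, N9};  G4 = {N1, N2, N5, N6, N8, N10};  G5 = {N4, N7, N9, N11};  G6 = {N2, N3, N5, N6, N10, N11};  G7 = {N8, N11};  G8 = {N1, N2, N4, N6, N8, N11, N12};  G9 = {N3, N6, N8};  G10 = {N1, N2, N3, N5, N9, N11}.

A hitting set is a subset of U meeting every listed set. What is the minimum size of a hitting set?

3

H = {N3, N8, N9} meets every set (each contains at least one member of H), and |H| = 3.
The sets G2, G3, G7 are pairwise disjoint, so any hitting set needs a separate element for each — at least 3. Hence 3 is optimal.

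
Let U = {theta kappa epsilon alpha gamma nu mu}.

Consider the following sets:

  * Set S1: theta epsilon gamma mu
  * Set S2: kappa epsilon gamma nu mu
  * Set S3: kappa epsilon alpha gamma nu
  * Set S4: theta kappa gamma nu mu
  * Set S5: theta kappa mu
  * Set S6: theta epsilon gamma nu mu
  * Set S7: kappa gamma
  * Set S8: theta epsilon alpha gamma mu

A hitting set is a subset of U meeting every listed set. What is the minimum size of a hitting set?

2

H = {gamma, mu} meets every set (each contains at least one member of H), and |H| = 2.
No single item lies in every set, so at least 2 are needed and 2 is optimal.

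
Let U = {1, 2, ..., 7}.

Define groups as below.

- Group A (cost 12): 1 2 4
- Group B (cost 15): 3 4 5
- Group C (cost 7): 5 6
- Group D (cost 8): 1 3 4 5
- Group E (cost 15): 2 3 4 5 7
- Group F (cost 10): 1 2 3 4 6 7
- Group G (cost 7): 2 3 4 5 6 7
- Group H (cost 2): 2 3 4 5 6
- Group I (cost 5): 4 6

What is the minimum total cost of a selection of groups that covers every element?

F, H together cover every element (F ∪ H = {1, 2, 3, 4, 5, 6, 7}); total cost 10 + 2 = 12.
No covering selection has total cost below 12.

12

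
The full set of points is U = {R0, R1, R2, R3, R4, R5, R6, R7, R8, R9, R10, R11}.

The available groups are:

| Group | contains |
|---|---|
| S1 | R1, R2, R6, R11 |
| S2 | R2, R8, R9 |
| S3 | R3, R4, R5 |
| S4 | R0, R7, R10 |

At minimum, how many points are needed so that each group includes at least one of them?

3

Take H = {R0, R2, R4}. Each listed group contains at least one of these, so H is a hitting set of size 3.
The groups S1, S3, S4 are pairwise disjoint, so any hitting set needs a separate point for each — at least 3. Hence 3 is optimal.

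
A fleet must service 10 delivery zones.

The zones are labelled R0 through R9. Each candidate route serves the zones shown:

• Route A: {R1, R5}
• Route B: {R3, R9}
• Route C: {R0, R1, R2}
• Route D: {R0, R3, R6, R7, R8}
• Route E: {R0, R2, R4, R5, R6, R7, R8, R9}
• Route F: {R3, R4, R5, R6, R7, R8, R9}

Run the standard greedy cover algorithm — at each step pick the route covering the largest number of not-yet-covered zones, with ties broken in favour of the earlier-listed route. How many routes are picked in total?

3

Greedy: pick E (covers 8 new) → pick A (covers 1 new) → pick B (covers 1 new). Total picks: 3.
(The true minimum cover uses only 2 routes, so greedy is not optimal here.)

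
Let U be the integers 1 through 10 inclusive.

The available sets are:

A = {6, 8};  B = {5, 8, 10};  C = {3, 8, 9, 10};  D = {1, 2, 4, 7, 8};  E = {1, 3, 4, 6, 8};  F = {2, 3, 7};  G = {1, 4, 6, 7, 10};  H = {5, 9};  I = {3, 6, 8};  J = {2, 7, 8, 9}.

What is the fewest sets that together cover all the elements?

3

B, E, and J cover everything between them: the union {1, 2, 3, 4, 5, 6, 7, 8, 9, 10} is all of U.
No 2 of the 10 sets cover everything (all 45 combinations miss at least one element), so 3 is optimal.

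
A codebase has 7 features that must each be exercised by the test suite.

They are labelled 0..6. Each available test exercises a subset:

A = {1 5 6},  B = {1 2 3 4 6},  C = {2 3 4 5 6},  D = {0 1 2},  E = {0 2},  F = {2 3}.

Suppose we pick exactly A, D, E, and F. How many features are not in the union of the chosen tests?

Union of A, D, E, F = {0, 1, 2, 3, 5, 6}.
Not covered: 4 — 1 feature.

1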